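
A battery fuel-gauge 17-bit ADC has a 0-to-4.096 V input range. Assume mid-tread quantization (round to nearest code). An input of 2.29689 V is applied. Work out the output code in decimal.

With 131072 levels over 4.096 V, one step is 31.25 µV.
(V_in − V_low)/LSB = (2.29689 − 0) / 3.125e-05 = 73500.480.
round(73500.480) = 73500.

code 73500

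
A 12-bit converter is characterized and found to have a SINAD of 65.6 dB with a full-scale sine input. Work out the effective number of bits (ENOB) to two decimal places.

ENOB = (SINAD − 1.76) / 6.02 = (65.6 − 1.76)/6.02 = 10.605.

10.60 bits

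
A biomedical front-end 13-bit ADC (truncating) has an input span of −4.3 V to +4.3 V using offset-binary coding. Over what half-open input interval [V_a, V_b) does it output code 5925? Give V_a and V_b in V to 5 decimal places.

LSB = 8.6/2^13 = 1.050 mV.
V_a = V_low + 5925·LSB = 1.92009 V; V_b = V_low + 5926·LSB = 1.92114 V.

[1.92009 V, 1.92114 V)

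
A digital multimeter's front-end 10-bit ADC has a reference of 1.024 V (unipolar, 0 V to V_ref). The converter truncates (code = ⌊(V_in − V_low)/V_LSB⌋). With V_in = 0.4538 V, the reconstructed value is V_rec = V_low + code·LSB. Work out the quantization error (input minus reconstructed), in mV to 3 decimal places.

0.800 mV

LSB = 1.024/2^10 = 1.000 mV.
(0.4538 − 0)/0.001 = 453.8000; ⌊·⌋ gives code 453.
Reconstructed: 0.453 V.
V_in − V_rec = 0.0008 V = 0.800 mV.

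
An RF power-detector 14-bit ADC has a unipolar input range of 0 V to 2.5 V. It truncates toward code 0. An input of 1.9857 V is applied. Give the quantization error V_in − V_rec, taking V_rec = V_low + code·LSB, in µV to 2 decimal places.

73.78 µV

One LSB is 2.5 V / 16384 = 152.59 µV.
Scaled input = 13013.4835 LSBs, so code = 13013.
Reconstructed: 1.9856262 V.
Difference: 7.37793e-05 V → 73.78 µV.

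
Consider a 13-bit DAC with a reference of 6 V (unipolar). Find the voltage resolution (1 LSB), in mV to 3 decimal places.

0.732 mV

Full-scale span = 6 V.
LSB = 6 / 2^13 = 6 / 8192 = 0.000732422 V = 0.732 mV.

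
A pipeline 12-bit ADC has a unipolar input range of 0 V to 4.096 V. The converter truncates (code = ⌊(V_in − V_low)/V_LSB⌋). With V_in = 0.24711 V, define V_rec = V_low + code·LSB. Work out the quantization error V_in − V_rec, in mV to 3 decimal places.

0.110 mV

LSB = 4.096/2^12 = 1.000 mV.
(V_in − V_low)/LSB = (0.24711 − 0)/0.001 = 247.1100 → code 247 (floor).
Code 247 maps back to 0 + 247×0.001 V = 0.247 V.
Error = 0.24711 − 0.247 = 0.00011 V = 0.110 mV.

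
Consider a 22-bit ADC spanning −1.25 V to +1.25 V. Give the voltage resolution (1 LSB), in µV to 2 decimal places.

0.60 µV

Full-scale span = 2.5 V.
LSB = 2.5 / 2^22 = 2.5 / 4194304 = 5.96046e-07 V = 0.60 µV.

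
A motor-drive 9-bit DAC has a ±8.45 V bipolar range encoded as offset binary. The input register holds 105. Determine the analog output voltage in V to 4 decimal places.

LSB = 16.9 V / 2^9 = 33.008 mV.
V_out = (−8.45) + 105 × 0.0330078 V = -4.98418 V.

-4.9842 V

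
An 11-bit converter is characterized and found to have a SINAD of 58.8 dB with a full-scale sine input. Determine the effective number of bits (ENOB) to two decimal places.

ENOB = (SINAD − 1.76) / 6.02 = (58.8 − 1.76)/6.02 = 9.475.

9.48 bits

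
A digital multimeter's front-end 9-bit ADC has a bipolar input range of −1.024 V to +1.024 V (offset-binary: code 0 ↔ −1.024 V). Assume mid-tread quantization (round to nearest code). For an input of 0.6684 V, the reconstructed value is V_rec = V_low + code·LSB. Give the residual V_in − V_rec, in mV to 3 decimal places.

0.400 mV

One LSB is 2.048 V / 512 = 4.000 mV.
(0.6684 − (−1.024))/0.004 = 423.1000; round gives code 423.
Code 423 maps back to (−1.024) + 423×0.004 V = 0.668 V.
V_in − V_rec = 0.0004 V = 0.400 mV.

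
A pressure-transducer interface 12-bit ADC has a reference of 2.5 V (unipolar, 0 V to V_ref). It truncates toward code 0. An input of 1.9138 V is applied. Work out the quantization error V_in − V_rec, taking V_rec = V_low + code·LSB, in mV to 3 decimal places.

0.348 mV

Step size: 2.5 V ÷ 2^12 = 0.610 mV.
Scaled input = 3135.5699 LSBs, so code = 3135.
V_rec = 0 + 3135·0.000610352 = 1.9134521 V.
Error = 1.9138 − 1.9134521 = 0.000347852 V = 0.348 mV.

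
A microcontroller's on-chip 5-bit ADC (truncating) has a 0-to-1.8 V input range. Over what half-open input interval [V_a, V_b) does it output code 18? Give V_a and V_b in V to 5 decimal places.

LSB = 1.8/2^5 = 56.250 mV.
V_a = V_low + 18·LSB = 1.0125 V; V_b = V_low + 19·LSB = 1.06875 V.

[1.01250 V, 1.06875 V)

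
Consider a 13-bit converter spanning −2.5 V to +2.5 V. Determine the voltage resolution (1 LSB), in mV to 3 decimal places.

0.610 mV

Full-scale span = 5 V.
LSB = 5 / 2^13 = 5 / 8192 = 0.000610352 V = 0.610 mV.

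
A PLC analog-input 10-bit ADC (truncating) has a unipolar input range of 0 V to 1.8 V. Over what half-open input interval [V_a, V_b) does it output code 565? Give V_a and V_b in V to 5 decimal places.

LSB = 1.8/2^10 = 1.758 mV.
V_a = V_low + 565·LSB = 0.993164 V; V_b = V_low + 566·LSB = 0.994922 V.

[0.99316 V, 0.99492 V)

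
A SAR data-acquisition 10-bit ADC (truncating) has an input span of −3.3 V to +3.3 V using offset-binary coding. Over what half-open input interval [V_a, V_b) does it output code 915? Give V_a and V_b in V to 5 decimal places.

LSB = 6.6/2^10 = 6.445 mV.
V_a = V_low + 915·LSB = 2.59746 V; V_b = V_low + 916·LSB = 2.60391 V.

[2.59746 V, 2.60391 V)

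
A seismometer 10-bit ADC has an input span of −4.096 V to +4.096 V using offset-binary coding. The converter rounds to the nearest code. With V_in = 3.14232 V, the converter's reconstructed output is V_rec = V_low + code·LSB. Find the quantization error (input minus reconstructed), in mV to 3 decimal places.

LSB = 8.192/2^10 = 8.000 mV.
(V_in − V_low)/LSB = (3.14232 − (−4.096))/0.008 = 904.7900 → code 905 (round).
Code 905 maps back to (−4.096) + 905×0.008 V = 3.144 V.
Difference: -0.00168 V → -1.680 mV.

-1.680 mV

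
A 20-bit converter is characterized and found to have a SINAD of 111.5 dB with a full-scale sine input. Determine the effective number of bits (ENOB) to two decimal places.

ENOB = (SINAD − 1.76) / 6.02 = (111.5 − 1.76)/6.02 = 18.229.

18.23 bits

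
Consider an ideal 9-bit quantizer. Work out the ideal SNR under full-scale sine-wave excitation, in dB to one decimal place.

SNR ≈ 6.02·N + 1.76 dB = 6.02·9 + 1.76 = 55.94 dB.

55.9 dB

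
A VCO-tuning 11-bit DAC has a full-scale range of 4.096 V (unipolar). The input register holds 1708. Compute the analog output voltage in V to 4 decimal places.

LSB = 4.096 V / 2^11 = 2.000 mV.
V_out = 0 + 1708 × 0.002 V = 3.416 V.

3.4160 V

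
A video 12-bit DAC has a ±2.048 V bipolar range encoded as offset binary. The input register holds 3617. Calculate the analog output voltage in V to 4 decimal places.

LSB = 4.096 V / 2^12 = 1.000 mV.
V_out = (−2.048) + 3617 × 0.001 V = 1.569 V.

1.5690 V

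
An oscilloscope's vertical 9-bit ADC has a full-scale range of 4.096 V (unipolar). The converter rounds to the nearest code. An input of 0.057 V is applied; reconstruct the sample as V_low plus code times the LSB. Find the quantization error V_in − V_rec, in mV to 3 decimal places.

1.000 mV

Step size: 4.096 V ÷ 2^9 = 8.000 mV.
Scaled input = 7.1250 LSBs, so code = 7.
Reconstructed: 0.056 V.
Difference: 0.001 V → 1.000 mV.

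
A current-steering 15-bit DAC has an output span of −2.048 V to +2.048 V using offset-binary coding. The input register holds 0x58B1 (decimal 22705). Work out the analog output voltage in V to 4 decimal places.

0.7901 V

LSB = 4.096 V / 2^15 = 125.00 µV.
Code 0x58B1 = 22705 decimal.
V_out = (−2.048) + 22705 × 0.000125 V = 0.790125 V.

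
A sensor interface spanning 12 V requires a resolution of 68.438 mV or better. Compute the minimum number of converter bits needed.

Number of steps required ≥ 12 V / 68.438 mV = 175.34.
Need 2^N ≥ 175.34; 2^7 = 128, 2^8 = 256.
Minimum N = 8.

8 bits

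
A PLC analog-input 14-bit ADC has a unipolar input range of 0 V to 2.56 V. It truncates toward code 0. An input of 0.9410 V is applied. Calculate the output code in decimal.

With 16384 levels over 2.56 V, one step is 156.25 µV.
Input sits at 6022.400 steps above V_low.
So the output code is 6022.

code 6022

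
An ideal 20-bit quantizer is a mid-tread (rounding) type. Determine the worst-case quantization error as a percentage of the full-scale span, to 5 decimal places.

0.00005 %

Rounding → worst-case error = ½ LSB = V_FS/2^21, so 100/2097152 = 4.76837e-05 % of full scale.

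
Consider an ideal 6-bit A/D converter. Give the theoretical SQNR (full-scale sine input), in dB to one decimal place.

37.9 dB

SNR ≈ 6.02·N + 1.76 dB = 6.02·6 + 1.76 = 37.88 dB.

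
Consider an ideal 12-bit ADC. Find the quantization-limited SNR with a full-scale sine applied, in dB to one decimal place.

SNR ≈ 6.02·N + 1.76 dB = 6.02·12 + 1.76 = 74.00 dB.

74.0 dB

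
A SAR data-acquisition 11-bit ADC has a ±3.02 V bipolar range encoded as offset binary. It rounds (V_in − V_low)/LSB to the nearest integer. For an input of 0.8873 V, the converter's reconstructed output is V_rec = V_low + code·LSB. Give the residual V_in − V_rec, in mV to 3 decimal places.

One LSB is 6.04 V / 2048 = 2.949 mV.
Scaled input = 1324.8593 LSBs, so code = 1325.
Reconstructed: 0.88771484 V.
V_in − V_rec = -0.000414844 V = -0.415 mV.

-0.415 mV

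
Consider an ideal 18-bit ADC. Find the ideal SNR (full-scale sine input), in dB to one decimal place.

SNR ≈ 6.02·N + 1.76 dB = 6.02·18 + 1.76 = 110.12 dB.

110.1 dB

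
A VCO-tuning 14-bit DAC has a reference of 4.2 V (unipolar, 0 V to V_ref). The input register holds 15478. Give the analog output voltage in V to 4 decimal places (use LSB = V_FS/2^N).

3.9677 V

LSB = 4.2 V / 2^14 = 256.35 µV.
V_out = 0 + 15478 × 0.000256348 V = 3.96775 V.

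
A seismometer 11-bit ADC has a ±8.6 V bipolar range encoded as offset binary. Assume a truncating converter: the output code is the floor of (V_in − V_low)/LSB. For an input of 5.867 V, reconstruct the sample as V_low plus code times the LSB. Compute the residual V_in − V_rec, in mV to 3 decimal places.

4.891 mV

Step size: 17.2 V ÷ 2^11 = 8.398 mV.
(V_in − V_low)/LSB = (5.867 − (−8.6))/0.00839844 = 1722.5823 → code 1722 (floor).
Code 1722 maps back to (−8.6) + 1722×0.00839844 V = 5.8621094 V.
Error = 5.867 − 5.8621094 = 0.00489063 V = 4.891 mV.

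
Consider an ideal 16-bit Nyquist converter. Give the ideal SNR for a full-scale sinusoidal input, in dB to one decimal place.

98.1 dB

SNR ≈ 6.02·N + 1.76 dB = 6.02·16 + 1.76 = 98.08 dB.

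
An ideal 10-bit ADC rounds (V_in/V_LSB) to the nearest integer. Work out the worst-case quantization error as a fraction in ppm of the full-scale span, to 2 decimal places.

Rounding → worst-case error = ½ LSB = V_FS/2^11, so 1e+06/2048 = 488.281 ppm of full scale.

488.28 ppm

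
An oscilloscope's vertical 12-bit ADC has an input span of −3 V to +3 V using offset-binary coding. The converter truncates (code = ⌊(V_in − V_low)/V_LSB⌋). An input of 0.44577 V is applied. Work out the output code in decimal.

code 2352

LSB = 6 V / 4096 = 1.465 mV.
(V_in − V_low)/LSB = (0.44577 − (−3)) / 0.00146484 = 2352.312.
⌊·⌋(2352.312) = 2352.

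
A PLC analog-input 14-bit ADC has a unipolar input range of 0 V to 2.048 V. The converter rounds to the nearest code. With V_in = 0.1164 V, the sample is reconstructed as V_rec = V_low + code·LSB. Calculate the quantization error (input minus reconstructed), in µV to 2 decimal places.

25.00 µV

One LSB is 2.048 V / 16384 = 125.00 µV.
(V_in − V_low)/LSB = (0.1164 − 0)/0.000125 = 931.2000 → code 931 (round).
V_rec = 0 + 931·0.000125 = 0.116375 V.
V_in − V_rec = 2.5e-05 V = 25.00 µV.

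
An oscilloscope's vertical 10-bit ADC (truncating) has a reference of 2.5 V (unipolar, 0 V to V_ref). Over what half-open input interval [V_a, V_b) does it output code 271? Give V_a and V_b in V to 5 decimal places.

[0.66162 V, 0.66406 V)

LSB = 2.5/2^10 = 2.441 mV.
V_a = V_low + 271·LSB = 0.661621 V; V_b = V_low + 272·LSB = 0.664062 V.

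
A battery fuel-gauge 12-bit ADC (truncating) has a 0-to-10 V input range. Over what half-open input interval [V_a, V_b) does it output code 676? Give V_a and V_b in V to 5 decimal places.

LSB = 10/2^12 = 2.441 mV.
V_a = V_low + 676·LSB = 1.65039 V; V_b = V_low + 677·LSB = 1.65283 V.

[1.65039 V, 1.65283 V)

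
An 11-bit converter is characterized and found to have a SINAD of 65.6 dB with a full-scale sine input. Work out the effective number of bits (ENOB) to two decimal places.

10.60 bits

ENOB = (SINAD − 1.76) / 6.02 = (65.6 − 1.76)/6.02 = 10.605.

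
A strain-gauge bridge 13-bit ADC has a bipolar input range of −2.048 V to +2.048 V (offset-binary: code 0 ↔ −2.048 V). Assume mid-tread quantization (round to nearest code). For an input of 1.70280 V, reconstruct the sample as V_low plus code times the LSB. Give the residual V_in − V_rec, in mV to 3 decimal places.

-0.200 mV

Step size: 4.096 V ÷ 2^13 = 0.500 mV.
Scaled input = 7501.6000 LSBs, so code = 7502.
Code 7502 maps back to (−2.048) + 7502×0.0005 V = 1.703 V.
Error = 1.70280 − 1.703 = -0.0002 V = -0.200 mV.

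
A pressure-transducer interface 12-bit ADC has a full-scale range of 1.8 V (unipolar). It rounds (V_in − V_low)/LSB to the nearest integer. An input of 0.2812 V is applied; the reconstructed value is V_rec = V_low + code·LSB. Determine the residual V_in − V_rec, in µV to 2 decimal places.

One LSB is 1.8 V / 4096 = 439.45 µV.
(V_in − V_low)/LSB = (0.2812 − 0)/0.000439453 = 639.8862 → code 640 (round).
V_rec = 0 + 640·0.000439453 = 0.28125 V.
Difference: -5e-05 V → -50.00 µV.

-50.00 µV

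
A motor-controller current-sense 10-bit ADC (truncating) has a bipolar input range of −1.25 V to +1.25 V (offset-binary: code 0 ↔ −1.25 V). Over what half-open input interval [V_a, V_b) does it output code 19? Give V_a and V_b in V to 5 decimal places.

[-1.20361 V, -1.20117 V)

LSB = 2.5/2^10 = 2.441 mV.
V_a = V_low + 19·LSB = -1.20361 V; V_b = V_low + 20·LSB = -1.20117 V.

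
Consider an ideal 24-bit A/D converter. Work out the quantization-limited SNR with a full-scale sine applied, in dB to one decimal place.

SNR ≈ 6.02·N + 1.76 dB = 6.02·24 + 1.76 = 146.24 dB.

146.2 dB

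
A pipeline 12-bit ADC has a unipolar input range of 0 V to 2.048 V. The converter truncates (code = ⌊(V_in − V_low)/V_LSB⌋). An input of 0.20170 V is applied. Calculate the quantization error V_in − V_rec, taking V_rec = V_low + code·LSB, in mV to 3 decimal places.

One LSB is 2.048 V / 4096 = 0.500 mV.
(V_in − V_low)/LSB = (0.20170 − 0)/0.0005 = 403.4000 → code 403 (floor).
Reconstructed: 0.2015 V.
Difference: 0.0002 V → 0.200 mV.

0.200 mV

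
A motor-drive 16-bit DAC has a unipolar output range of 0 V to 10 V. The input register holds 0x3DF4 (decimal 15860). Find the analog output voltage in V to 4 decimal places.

LSB = 10 V / 2^16 = 152.59 µV.
Code 0x3DF4 = 15860 decimal.
V_out = 0 + 15860 × 0.000152588 V = 2.42004 V.

2.4200 V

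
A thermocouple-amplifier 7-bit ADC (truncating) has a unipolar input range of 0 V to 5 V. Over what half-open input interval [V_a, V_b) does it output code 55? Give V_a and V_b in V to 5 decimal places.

LSB = 5/2^7 = 39.062 mV.
V_a = V_low + 55·LSB = 2.14844 V; V_b = V_low + 56·LSB = 2.1875 V.

[2.14844 V, 2.18750 V)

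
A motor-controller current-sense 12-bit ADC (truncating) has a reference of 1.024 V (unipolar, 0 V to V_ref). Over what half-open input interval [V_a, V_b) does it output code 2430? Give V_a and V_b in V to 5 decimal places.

LSB = 1.024/2^12 = 250.00 µV.
V_a = V_low + 2430·LSB = 0.6075 V; V_b = V_low + 2431·LSB = 0.60775 V.

[0.60750 V, 0.60775 V)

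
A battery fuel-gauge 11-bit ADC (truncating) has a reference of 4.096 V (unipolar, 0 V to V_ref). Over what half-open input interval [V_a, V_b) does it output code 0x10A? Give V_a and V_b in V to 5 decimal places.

LSB = 4.096/2^11 = 2.000 mV.
Code 0x10A = 266 decimal.
V_a = V_low + 266·LSB = 0.532 V; V_b = V_low + 267·LSB = 0.534 V.

[0.53200 V, 0.53400 V)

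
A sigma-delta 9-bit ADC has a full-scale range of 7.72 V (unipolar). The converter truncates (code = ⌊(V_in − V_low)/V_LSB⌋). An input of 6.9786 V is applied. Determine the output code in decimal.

code 462

LSB = 7.72 V / 512 = 15.078 mV.
(V_in − V_low)/LSB = (6.9786 − 0) / 0.0150781 = 462.829.
So the output code is 462.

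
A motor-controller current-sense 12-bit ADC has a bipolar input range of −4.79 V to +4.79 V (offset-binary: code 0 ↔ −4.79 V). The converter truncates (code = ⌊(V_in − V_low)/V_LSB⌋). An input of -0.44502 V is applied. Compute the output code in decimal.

Full-scale span = 9.58 V; LSB = 9.58/2^12 = 2.339 mV.
(V_in − V_low)/LSB = (-0.44502 − (−4.79)) / 0.00233887 = 1857.728.
So the output code is 1857.

code 1857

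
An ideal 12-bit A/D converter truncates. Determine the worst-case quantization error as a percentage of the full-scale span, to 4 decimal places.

Truncating → worst-case error = 1 LSB = V_FS/2^12, so 100/4096 = 0.0244141 % of full scale.

0.0244 %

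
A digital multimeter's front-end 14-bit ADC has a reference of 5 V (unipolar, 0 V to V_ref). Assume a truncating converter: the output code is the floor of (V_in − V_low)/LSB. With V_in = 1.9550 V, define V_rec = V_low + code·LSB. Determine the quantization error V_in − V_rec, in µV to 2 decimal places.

43.95 µV

LSB = 5/2^14 = 305.18 µV.
Scaled input = 6406.1440 LSBs, so code = 6406.
Reconstructed: 1.9549561 V.
Difference: 4.39453e-05 V → 43.95 µV.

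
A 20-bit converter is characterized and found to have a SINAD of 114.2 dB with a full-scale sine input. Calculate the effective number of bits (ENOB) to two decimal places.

18.68 bits

ENOB = (SINAD − 1.76) / 6.02 = (114.2 − 1.76)/6.02 = 18.678.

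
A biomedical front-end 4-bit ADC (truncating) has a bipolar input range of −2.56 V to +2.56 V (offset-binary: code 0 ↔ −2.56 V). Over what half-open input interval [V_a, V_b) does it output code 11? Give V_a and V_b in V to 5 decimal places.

[0.96000 V, 1.28000 V)

LSB = 5.12/2^4 = 320.000 mV.
V_a = V_low + 11·LSB = 0.96 V; V_b = V_low + 12·LSB = 1.28 V.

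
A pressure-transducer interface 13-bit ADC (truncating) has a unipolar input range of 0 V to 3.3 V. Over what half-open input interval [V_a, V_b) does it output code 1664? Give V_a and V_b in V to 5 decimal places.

LSB = 3.3/2^13 = 402.83 µV.
V_a = V_low + 1664·LSB = 0.670312 V; V_b = V_low + 1665·LSB = 0.670715 V.

[0.67031 V, 0.67072 V)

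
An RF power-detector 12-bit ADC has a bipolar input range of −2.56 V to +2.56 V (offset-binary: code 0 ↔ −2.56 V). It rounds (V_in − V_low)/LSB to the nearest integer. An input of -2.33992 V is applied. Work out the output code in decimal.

Full-scale span = 5.12 V; LSB = 5.12/2^12 = 1.250 mV.
Input sits at 176.064 steps above V_low.
round(176.064) = 176.

code 176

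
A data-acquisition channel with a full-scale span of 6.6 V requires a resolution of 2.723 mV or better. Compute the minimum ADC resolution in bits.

12 bits

Number of steps required ≥ 6.6 V / 2.723 mV = 2423.80.
Need 2^N ≥ 2423.80; 2^11 = 2048, 2^12 = 4096.
Minimum N = 12.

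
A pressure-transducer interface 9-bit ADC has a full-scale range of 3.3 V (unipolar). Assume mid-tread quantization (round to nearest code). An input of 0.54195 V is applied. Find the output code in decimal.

With 512 levels over 3.3 V, one step is 6.445 mV.
(V_in − V_low)/LSB = (0.54195 − 0) / 0.00644531 = 84.084.
Round → code 84.

code 84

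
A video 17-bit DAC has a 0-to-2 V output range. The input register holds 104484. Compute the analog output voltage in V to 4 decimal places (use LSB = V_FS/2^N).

1.5943 V

LSB = 2 V / 2^17 = 15.26 µV.
V_out = 0 + 104484 × 1.52588e-05 V = 1.5943 V.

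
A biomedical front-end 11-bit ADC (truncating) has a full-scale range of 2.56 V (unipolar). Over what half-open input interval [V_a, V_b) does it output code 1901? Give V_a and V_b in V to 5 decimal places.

[2.37625 V, 2.37750 V)

LSB = 2.56/2^11 = 1.250 mV.
V_a = V_low + 1901·LSB = 2.37625 V; V_b = V_low + 1902·LSB = 2.3775 V.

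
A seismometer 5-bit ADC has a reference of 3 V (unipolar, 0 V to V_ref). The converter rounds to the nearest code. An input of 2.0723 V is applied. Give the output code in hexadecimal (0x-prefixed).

Full-scale span = 3 V; LSB = 3/2^5 = 93.750 mV.
Input sits at 22.105 steps above V_low.
So the output code is 22.
In hexadecimal (0x-prefixed): 0x16.

code 0x16 (decimal 22)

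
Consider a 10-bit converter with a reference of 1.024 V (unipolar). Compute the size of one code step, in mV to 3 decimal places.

1.000 mV

Full-scale span = 1.024 V.
LSB = 1.024 / 2^10 = 1.024 / 1024 = 0.001 V = 1.000 mV.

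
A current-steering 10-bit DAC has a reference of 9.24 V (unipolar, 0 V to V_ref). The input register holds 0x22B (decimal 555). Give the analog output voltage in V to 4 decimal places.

LSB = 9.24 V / 2^10 = 9.023 mV.
Code 0x22B = 555 decimal.
V_out = 0 + 555 × 0.00902344 V = 5.00801 V.

5.0080 V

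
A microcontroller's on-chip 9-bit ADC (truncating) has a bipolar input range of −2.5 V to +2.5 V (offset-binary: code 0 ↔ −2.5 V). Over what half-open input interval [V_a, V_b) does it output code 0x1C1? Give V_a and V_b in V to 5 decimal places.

LSB = 5/2^9 = 9.766 mV.
Code 0x1C1 = 449 decimal.
V_a = V_low + 449·LSB = 1.88477 V; V_b = V_low + 450·LSB = 1.89453 V.

[1.88477 V, 1.89453 V)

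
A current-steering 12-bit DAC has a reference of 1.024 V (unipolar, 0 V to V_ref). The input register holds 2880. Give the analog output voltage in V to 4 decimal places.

0.7200 V

LSB = 1.024 V / 2^12 = 250.00 µV.
V_out = 0 + 2880 × 0.00025 V = 0.72 V.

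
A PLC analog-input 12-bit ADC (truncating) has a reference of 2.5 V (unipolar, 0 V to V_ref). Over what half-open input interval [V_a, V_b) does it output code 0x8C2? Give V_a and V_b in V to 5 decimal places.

LSB = 2.5/2^12 = 0.610 mV.
Code 0x8C2 = 2242 decimal.
V_a = V_low + 2242·LSB = 1.36841 V; V_b = V_low + 2243·LSB = 1.36902 V.

[1.36841 V, 1.36902 V)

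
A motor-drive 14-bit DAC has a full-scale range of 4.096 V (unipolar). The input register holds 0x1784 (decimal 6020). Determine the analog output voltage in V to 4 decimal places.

LSB = 4.096 V / 2^14 = 250.00 µV.
Code 0x1784 = 6020 decimal.
V_out = 0 + 6020 × 0.00025 V = 1.505 V.

1.5050 V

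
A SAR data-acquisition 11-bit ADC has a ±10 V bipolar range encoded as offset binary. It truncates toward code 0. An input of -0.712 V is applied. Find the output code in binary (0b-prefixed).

code 0b1110110111 (decimal 951)

With 2048 levels over 20 V, one step is 9.766 mV.
Input sits at 951.091 steps above V_low.
Floor → code 951.
In binary (0b-prefixed): 0b1110110111.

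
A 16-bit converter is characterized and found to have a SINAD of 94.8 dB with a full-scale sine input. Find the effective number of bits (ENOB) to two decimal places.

ENOB = (SINAD − 1.76) / 6.02 = (94.8 − 1.76)/6.02 = 15.455.

15.46 bits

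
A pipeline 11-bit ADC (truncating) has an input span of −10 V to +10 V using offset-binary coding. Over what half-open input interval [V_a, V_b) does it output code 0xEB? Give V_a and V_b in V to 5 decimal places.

[-7.70508 V, -7.69531 V)

LSB = 20/2^11 = 9.766 mV.
Code 0xEB = 235 decimal.
V_a = V_low + 235·LSB = -7.70508 V; V_b = V_low + 236·LSB = -7.69531 V.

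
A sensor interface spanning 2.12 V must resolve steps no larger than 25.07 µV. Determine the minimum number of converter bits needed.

Number of steps required ≥ 2.12 V / 25.07 µV = 84563.22.
Need 2^N ≥ 84563.22; 2^16 = 65536, 2^17 = 131072.
Minimum N = 17.

17 bits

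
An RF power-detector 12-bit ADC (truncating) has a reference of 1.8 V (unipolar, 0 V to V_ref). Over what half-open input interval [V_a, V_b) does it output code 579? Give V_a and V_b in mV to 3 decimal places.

LSB = 1.8/2^12 = 439.45 µV.
V_a = V_low + 579·LSB = 0.254443 V; V_b = V_low + 580·LSB = 0.254883 V.

[254.443 mV, 254.883 mV)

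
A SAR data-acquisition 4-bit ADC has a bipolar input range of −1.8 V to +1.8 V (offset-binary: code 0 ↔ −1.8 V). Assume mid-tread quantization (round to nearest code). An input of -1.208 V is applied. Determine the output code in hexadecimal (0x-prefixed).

Full-scale span = 3.6 V; LSB = 3.6/2^4 = 225.000 mV.
Input sits at 2.631 steps above V_low.
So the output code is 3.
In hexadecimal (0x-prefixed): 0x3.

code 0x3 (decimal 3)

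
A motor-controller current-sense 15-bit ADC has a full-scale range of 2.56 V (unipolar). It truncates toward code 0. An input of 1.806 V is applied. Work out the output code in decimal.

LSB = 2.56 V / 32768 = 78.12 µV.
Input sits at 23116.800 steps above V_low.
⌊·⌋(23116.800) = 23116.

code 23116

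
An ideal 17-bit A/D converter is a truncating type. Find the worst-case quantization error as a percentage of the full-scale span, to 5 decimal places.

Truncating → worst-case error = 1 LSB = V_FS/2^17, so 100/131072 = 0.000762939 % of full scale.

0.00076 %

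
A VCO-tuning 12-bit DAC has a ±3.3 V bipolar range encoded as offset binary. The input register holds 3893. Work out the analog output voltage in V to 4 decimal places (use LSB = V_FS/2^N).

LSB = 6.6 V / 2^12 = 1.611 mV.
V_out = (−3.3) + 3893 × 0.00161133 V = 2.9729 V.

2.9729 V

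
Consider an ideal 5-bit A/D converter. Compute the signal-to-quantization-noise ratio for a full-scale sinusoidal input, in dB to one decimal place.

SNR ≈ 6.02·N + 1.76 dB = 6.02·5 + 1.76 = 31.86 dB.

31.9 dB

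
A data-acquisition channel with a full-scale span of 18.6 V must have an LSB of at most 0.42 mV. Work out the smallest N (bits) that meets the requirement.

Number of steps required ≥ 18.6 V / 0.42 mV = 44285.71.
Need 2^N ≥ 44285.71; 2^15 = 32768, 2^16 = 65536.
Minimum N = 16.

16 bits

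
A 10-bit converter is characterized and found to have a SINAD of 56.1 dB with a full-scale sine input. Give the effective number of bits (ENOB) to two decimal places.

ENOB = (SINAD − 1.76) / 6.02 = (56.1 − 1.76)/6.02 = 9.027.

9.03 bits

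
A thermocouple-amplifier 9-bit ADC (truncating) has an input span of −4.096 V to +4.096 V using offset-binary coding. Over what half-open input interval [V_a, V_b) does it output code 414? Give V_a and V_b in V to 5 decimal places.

[2.52800 V, 2.54400 V)

LSB = 8.192/2^9 = 16.000 mV.
V_a = V_low + 414·LSB = 2.528 V; V_b = V_low + 415·LSB = 2.544 V.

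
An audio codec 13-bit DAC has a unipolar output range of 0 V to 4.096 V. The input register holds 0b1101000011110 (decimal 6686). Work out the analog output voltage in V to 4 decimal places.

3.3430 V

LSB = 4.096 V / 2^13 = 0.500 mV.
Code 0b1101000011110 = 6686 decimal.
V_out = 0 + 6686 × 0.0005 V = 3.343 V.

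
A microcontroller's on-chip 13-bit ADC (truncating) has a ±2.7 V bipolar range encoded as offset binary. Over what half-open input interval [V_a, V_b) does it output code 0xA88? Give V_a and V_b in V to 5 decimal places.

LSB = 5.4/2^13 = 0.659 mV.
Code 0xA88 = 2696 decimal.
V_a = V_low + 2696·LSB = -0.922852 V; V_b = V_low + 2697·LSB = -0.922192 V.

[-0.92285 V, -0.92219 V)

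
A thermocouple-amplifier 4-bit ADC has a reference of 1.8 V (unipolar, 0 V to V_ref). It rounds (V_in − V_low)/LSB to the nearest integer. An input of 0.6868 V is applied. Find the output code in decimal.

code 6

Full-scale span = 1.8 V; LSB = 1.8/2^4 = 112.500 mV.
Input sits at 6.105 steps above V_low.
Round → code 6.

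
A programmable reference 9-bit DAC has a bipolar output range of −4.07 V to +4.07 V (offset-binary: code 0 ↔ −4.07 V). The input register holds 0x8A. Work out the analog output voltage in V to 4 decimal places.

LSB = 8.14 V / 2^9 = 15.898 mV.
Code 0x8A = 138 decimal.
V_out = (−4.07) + 138 × 0.0158984 V = -1.87602 V.

-1.8760 V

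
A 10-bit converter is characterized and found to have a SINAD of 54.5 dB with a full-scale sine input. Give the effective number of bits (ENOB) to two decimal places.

8.76 bits

ENOB = (SINAD − 1.76) / 6.02 = (54.5 − 1.76)/6.02 = 8.761.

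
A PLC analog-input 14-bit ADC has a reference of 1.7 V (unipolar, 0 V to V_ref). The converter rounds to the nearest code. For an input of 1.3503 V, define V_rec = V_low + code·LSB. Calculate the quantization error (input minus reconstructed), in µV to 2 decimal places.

-29.59 µV

Step size: 1.7 V ÷ 2^14 = 103.76 µV.
(1.3503 − 0)/0.00010376 = 13013.7148; round gives code 13014.
Code 13014 maps back to 0 + 13014×0.00010376 V = 1.3503296 V.
V_in − V_rec = -2.95898e-05 V = -29.59 µV.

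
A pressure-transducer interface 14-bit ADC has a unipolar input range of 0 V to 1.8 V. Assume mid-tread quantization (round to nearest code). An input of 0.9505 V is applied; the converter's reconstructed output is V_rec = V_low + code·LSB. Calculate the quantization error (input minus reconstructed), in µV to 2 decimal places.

One LSB is 1.8 V / 16384 = 109.86 µV.
(V_in − V_low)/LSB = (0.9505 − 0)/0.000109863 = 8651.6622 → code 8652 (round).
Reconstructed: 0.95053711 V.
Error = 0.9505 − 0.95053711 = -3.71094e-05 V = -37.11 µV.

-37.11 µV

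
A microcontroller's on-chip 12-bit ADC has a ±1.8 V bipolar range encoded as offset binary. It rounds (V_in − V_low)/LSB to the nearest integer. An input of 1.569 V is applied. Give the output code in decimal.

With 4096 levels over 3.6 V, one step is 0.879 mV.
(1.569 − (−1.8)) / 0.000878906 = 3833.173 LSBs.
round(3833.173) = 3833.

code 3833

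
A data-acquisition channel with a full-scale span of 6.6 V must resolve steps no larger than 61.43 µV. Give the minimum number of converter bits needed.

17 bits

Number of steps required ≥ 6.6 V / 61.43 µV = 107439.36.
Need 2^N ≥ 107439.36; 2^16 = 65536, 2^17 = 131072.
Minimum N = 17.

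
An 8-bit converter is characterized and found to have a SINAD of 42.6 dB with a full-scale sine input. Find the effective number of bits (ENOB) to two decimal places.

ENOB = (SINAD − 1.76) / 6.02 = (42.6 − 1.76)/6.02 = 6.784.

6.78 bits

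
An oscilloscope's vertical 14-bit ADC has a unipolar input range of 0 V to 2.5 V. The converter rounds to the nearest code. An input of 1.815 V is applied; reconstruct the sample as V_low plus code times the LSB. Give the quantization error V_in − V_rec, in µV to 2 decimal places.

-32.96 µV

One LSB is 2.5 V / 16384 = 152.59 µV.
(V_in − V_low)/LSB = (1.815 − 0)/0.000152588 = 11894.7840 → code 11895 (round).
Reconstructed: 1.815033 V.
V_in − V_rec = -3.2959e-05 V = -32.96 µV.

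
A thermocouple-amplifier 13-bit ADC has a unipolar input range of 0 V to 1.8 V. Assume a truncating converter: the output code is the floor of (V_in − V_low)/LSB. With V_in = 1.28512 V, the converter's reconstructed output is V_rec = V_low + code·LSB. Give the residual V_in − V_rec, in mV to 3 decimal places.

0.159 mV

LSB = 1.8/2^13 = 219.73 µV.
(1.28512 − 0)/0.000219727 = 5848.7239; ⌊·⌋ gives code 5848.
Reconstructed: 1.2849609 V.
Difference: 0.000159062 V → 0.159 mV.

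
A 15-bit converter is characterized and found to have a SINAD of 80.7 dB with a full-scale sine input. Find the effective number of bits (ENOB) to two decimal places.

13.11 bits

ENOB = (SINAD − 1.76) / 6.02 = (80.7 − 1.76)/6.02 = 13.113.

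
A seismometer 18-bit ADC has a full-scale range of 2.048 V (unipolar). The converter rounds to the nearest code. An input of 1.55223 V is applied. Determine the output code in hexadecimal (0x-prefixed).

code 0x3081D (decimal 198685)

LSB = 2.048 V / 262144 = 7.81 µV.
(V_in − V_low)/LSB = (1.55223 − 0) / 7.8125e-06 = 198685.440.
round(198685.440) = 198685.
In hexadecimal (0x-prefixed): 0x3081D.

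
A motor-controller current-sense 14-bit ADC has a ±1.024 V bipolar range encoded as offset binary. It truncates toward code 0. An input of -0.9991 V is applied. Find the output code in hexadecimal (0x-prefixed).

code 0xC7 (decimal 199)

Full-scale span = 2.048 V; LSB = 2.048/2^14 = 125.00 µV.
Input sits at 199.200 steps above V_low.
So the output code is 199.
In hexadecimal (0x-prefixed): 0xC7.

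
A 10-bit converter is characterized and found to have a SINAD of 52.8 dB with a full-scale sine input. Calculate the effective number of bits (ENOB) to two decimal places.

ENOB = (SINAD − 1.76) / 6.02 = (52.8 − 1.76)/6.02 = 8.478.

8.48 bits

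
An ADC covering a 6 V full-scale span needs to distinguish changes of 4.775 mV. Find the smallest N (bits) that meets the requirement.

11 bits

Number of steps required ≥ 6 V / 4.775 mV = 1256.54.
Need 2^N ≥ 1256.54; 2^10 = 1024, 2^11 = 2048.
Minimum N = 11.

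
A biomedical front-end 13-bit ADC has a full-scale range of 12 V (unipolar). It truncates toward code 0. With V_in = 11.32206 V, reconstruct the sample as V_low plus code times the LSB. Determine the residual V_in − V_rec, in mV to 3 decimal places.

Step size: 12 V ÷ 2^13 = 1.465 mV.
Scaled input = 7729.1930 LSBs, so code = 7729.
Reconstructed: 11.321777 V.
Error = 11.32206 − 11.321777 = 0.000282656 V = 0.283 mV.

0.283 mV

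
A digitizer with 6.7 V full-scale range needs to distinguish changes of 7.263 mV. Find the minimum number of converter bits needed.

10 bits

Number of steps required ≥ 6.7 V / 7.263 mV = 922.48.
Need 2^N ≥ 922.48; 2^9 = 512, 2^10 = 1024.
Minimum N = 10.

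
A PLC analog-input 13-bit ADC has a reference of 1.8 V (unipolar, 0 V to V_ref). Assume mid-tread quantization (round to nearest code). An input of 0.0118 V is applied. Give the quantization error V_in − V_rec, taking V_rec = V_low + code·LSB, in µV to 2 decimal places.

-65.23 µV

Step size: 1.8 V ÷ 2^13 = 219.73 µV.
(0.0118 − 0)/0.000219727 = 53.7031; round gives code 54.
Code 54 maps back to 0 + 54×0.000219727 V = 0.011865234 V.
V_in − V_rec = -6.52344e-05 V = -65.23 µV.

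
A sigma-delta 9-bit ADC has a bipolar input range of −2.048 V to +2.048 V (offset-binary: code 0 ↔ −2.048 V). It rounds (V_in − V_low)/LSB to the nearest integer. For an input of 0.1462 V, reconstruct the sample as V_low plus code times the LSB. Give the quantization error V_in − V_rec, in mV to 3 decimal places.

2.200 mV

Step size: 4.096 V ÷ 2^9 = 8.000 mV.
(V_in − V_low)/LSB = (0.1462 − (−2.048))/0.008 = 274.2750 → code 274 (round).
V_rec = (−2.048) + 274·0.008 = 0.144 V.
Error = 0.1462 − 0.144 = 0.0022 V = 2.200 mV.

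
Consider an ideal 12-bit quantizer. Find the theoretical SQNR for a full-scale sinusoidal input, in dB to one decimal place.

SNR ≈ 6.02·N + 1.76 dB = 6.02·12 + 1.76 = 74.00 dB.

74.0 dB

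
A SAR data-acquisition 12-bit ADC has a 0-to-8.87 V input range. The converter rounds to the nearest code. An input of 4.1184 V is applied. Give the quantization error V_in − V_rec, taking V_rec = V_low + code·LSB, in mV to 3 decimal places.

-0.433 mV

LSB = 8.87/2^12 = 2.166 mV.
(V_in − V_low)/LSB = (4.1184 − 0)/0.00216553 = 1901.8000 → code 1902 (round).
Code 1902 maps back to 0 + 1902×0.00216553 V = 4.118833 V.
V_in − V_rec = -0.000433008 V = -0.433 mV.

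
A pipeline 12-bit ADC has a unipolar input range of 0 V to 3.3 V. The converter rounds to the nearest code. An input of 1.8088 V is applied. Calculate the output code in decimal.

With 4096 levels over 3.3 V, one step is 0.806 mV.
(1.8088 − 0) / 0.000805664 = 2245.104 LSBs.
So the output code is 2245.

code 2245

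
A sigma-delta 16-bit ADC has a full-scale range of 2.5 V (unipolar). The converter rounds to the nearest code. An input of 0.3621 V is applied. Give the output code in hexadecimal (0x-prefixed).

LSB = 2.5 V / 65536 = 38.15 µV.
(0.3621 − 0) / 3.8147e-05 = 9492.234 LSBs.
Round → code 9492.
In hexadecimal (0x-prefixed): 0x2514.

code 0x2514 (decimal 9492)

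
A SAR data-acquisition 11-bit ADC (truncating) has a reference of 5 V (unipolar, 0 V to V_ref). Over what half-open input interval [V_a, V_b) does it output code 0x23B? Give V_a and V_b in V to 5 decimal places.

[1.39404 V, 1.39648 V)

LSB = 5/2^11 = 2.441 mV.
Code 0x23B = 571 decimal.
V_a = V_low + 571·LSB = 1.39404 V; V_b = V_low + 572·LSB = 1.39648 V.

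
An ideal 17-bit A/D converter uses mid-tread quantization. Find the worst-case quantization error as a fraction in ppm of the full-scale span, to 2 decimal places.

3.81 ppm

Rounding → worst-case error = ½ LSB = V_FS/2^18, so 1e+06/262144 = 3.8147 ppm of full scale.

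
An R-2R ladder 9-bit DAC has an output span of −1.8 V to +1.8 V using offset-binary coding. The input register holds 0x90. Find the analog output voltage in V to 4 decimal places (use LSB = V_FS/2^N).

LSB = 3.6 V / 2^9 = 7.031 mV.
Code 0x90 = 144 decimal.
V_out = (−1.8) + 144 × 0.00703125 V = -0.7875 V.

-0.7875 V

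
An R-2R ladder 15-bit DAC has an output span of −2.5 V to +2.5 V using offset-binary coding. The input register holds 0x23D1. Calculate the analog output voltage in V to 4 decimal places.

-1.1009 V

LSB = 5 V / 2^15 = 152.59 µV.
Code 0x23D1 = 9169 decimal.
V_out = (−2.5) + 9169 × 0.000152588 V = -1.10092 V.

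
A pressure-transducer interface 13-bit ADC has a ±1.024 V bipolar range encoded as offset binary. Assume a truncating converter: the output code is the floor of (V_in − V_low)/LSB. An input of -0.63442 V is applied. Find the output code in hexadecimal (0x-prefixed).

code 0x616 (decimal 1558)

LSB = 2.048 V / 8192 = 250.00 µV.
(V_in − V_low)/LSB = (-0.63442 − (−1.024)) / 0.00025 = 1558.320.
Floor → code 1558.
In hexadecimal (0x-prefixed): 0x616.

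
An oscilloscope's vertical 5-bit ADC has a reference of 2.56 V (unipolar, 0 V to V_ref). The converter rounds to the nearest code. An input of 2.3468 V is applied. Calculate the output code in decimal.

code 29

Full-scale span = 2.56 V; LSB = 2.56/2^5 = 80.000 mV.
(V_in − V_low)/LSB = (2.3468 − 0) / 0.08 = 29.335.
So the output code is 29.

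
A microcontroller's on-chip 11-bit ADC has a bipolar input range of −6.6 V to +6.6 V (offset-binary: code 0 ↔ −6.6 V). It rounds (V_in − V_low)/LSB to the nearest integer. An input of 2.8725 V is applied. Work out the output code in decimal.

code 1470

With 2048 levels over 13.2 V, one step is 6.445 mV.
(2.8725 − (−6.6)) / 0.00644531 = 1469.673 LSBs.
Round → code 1470.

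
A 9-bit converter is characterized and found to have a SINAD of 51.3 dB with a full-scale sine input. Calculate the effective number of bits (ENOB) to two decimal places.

8.23 bits

ENOB = (SINAD − 1.76) / 6.02 = (51.3 − 1.76)/6.02 = 8.229.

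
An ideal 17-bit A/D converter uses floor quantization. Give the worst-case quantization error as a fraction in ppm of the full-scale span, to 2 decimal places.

7.63 ppm

Truncating → worst-case error = 1 LSB = V_FS/2^17, so 1e+06/131072 = 7.62939 ppm of full scale.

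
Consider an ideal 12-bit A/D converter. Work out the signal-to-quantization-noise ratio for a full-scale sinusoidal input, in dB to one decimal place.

SNR ≈ 6.02·N + 1.76 dB = 6.02·12 + 1.76 = 74.00 dB.

74.0 dB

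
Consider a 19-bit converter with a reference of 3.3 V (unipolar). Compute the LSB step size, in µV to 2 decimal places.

Full-scale span = 3.3 V.
LSB = 3.3 / 2^19 = 3.3 / 524288 = 6.29425e-06 V = 6.29 µV.

6.29 µV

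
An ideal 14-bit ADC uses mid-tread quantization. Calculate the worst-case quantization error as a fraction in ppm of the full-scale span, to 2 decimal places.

Rounding → worst-case error = ½ LSB = V_FS/2^15, so 1e+06/32768 = 30.5176 ppm of full scale.

30.52 ppm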